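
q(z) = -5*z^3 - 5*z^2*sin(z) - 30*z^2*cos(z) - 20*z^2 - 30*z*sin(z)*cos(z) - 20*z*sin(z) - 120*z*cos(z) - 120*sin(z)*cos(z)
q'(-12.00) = 108.47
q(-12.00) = 3180.82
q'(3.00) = 30.35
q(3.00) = 323.22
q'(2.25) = 387.78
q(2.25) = 143.74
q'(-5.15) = 31.55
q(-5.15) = 63.63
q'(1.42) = 221.61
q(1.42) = -151.53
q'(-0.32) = -142.03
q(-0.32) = 62.76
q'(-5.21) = 40.18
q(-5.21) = 61.48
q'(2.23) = 391.42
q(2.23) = 135.95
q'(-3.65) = -149.29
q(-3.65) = -49.22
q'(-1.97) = 156.09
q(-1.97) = -126.26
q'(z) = 30*z^2*sin(z) - 5*z^2*cos(z) - 15*z^2 + 30*z*sin(z)^2 + 110*z*sin(z) - 30*z*cos(z)^2 - 80*z*cos(z) - 40*z + 120*sin(z)^2 - 30*sin(z)*cos(z) - 20*sin(z) - 120*cos(z)^2 - 120*cos(z)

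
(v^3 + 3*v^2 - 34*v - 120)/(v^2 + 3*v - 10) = (v^2 - 2*v - 24)/(v - 2)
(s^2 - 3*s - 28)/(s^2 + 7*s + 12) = (s - 7)/(s + 3)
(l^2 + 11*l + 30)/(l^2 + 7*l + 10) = (l + 6)/(l + 2)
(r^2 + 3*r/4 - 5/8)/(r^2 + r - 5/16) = 2*(2*r - 1)/(4*r - 1)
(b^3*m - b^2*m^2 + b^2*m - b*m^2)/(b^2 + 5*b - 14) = b*m*(b^2 - b*m + b - m)/(b^2 + 5*b - 14)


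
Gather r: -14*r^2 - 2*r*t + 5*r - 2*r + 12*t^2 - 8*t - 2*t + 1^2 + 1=-14*r^2 + r*(3 - 2*t) + 12*t^2 - 10*t + 2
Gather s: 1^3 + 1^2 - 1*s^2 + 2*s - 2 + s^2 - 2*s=0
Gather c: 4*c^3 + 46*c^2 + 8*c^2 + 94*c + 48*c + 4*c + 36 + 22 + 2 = 4*c^3 + 54*c^2 + 146*c + 60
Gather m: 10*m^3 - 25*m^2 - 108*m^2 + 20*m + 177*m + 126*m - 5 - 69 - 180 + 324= 10*m^3 - 133*m^2 + 323*m + 70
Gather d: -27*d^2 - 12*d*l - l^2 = -27*d^2 - 12*d*l - l^2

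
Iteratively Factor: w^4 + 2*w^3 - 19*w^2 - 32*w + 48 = (w - 1)*(w^3 + 3*w^2 - 16*w - 48) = (w - 4)*(w - 1)*(w^2 + 7*w + 12) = (w - 4)*(w - 1)*(w + 3)*(w + 4)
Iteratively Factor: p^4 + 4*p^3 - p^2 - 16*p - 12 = (p + 1)*(p^3 + 3*p^2 - 4*p - 12) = (p + 1)*(p + 3)*(p^2 - 4) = (p - 2)*(p + 1)*(p + 3)*(p + 2)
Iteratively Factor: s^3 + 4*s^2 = (s + 4)*(s^2) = s*(s + 4)*(s)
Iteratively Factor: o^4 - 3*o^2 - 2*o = (o)*(o^3 - 3*o - 2) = o*(o + 1)*(o^2 - o - 2) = o*(o - 2)*(o + 1)*(o + 1)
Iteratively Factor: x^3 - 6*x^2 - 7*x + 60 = (x - 4)*(x^2 - 2*x - 15) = (x - 5)*(x - 4)*(x + 3)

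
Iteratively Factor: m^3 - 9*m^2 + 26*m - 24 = (m - 3)*(m^2 - 6*m + 8) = (m - 4)*(m - 3)*(m - 2)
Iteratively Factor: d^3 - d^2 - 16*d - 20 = (d + 2)*(d^2 - 3*d - 10) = (d - 5)*(d + 2)*(d + 2)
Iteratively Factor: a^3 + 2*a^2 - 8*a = (a - 2)*(a^2 + 4*a) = (a - 2)*(a + 4)*(a)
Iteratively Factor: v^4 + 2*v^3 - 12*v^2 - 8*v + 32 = (v + 4)*(v^3 - 2*v^2 - 4*v + 8) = (v + 2)*(v + 4)*(v^2 - 4*v + 4) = (v - 2)*(v + 2)*(v + 4)*(v - 2)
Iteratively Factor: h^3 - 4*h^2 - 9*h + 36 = (h - 4)*(h^2 - 9) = (h - 4)*(h + 3)*(h - 3)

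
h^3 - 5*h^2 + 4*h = h*(h - 4)*(h - 1)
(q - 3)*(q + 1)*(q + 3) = q^3 + q^2 - 9*q - 9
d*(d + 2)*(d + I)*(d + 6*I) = d^4 + 2*d^3 + 7*I*d^3 - 6*d^2 + 14*I*d^2 - 12*d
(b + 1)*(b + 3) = b^2 + 4*b + 3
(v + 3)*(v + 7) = v^2 + 10*v + 21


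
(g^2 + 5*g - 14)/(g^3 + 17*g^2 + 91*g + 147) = (g - 2)/(g^2 + 10*g + 21)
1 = 1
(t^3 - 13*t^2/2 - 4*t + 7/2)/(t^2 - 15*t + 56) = (2*t^2 + t - 1)/(2*(t - 8))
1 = 1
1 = 1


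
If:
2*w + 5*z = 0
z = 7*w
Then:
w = 0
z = 0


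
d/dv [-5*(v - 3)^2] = 30 - 10*v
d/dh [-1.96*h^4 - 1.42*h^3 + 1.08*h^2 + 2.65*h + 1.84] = -7.84*h^3 - 4.26*h^2 + 2.16*h + 2.65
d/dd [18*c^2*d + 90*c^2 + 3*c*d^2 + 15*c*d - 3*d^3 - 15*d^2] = 18*c^2 + 6*c*d + 15*c - 9*d^2 - 30*d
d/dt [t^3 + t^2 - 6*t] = 3*t^2 + 2*t - 6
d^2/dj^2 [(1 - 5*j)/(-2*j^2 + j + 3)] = 2*((7 - 30*j)*(-2*j^2 + j + 3) - (4*j - 1)^2*(5*j - 1))/(-2*j^2 + j + 3)^3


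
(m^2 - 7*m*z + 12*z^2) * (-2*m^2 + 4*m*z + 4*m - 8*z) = -2*m^4 + 18*m^3*z + 4*m^3 - 52*m^2*z^2 - 36*m^2*z + 48*m*z^3 + 104*m*z^2 - 96*z^3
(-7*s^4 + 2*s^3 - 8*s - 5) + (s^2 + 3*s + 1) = -7*s^4 + 2*s^3 + s^2 - 5*s - 4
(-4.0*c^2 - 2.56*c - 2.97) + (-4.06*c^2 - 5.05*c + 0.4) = -8.06*c^2 - 7.61*c - 2.57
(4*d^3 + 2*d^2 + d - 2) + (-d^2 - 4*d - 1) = 4*d^3 + d^2 - 3*d - 3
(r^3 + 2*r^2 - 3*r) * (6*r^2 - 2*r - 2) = 6*r^5 + 10*r^4 - 24*r^3 + 2*r^2 + 6*r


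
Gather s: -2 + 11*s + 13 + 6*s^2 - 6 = 6*s^2 + 11*s + 5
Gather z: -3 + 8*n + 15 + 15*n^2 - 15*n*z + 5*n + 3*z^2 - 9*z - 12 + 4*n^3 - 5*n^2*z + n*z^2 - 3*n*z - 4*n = 4*n^3 + 15*n^2 + 9*n + z^2*(n + 3) + z*(-5*n^2 - 18*n - 9)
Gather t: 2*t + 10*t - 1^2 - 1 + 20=12*t + 18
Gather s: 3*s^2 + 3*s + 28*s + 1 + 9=3*s^2 + 31*s + 10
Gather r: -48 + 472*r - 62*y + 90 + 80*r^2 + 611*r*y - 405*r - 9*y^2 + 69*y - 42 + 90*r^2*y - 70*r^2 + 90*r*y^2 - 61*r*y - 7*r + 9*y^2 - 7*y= r^2*(90*y + 10) + r*(90*y^2 + 550*y + 60)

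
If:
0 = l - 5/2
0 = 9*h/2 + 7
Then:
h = -14/9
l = 5/2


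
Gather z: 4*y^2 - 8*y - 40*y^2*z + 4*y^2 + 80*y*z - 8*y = 8*y^2 - 16*y + z*(-40*y^2 + 80*y)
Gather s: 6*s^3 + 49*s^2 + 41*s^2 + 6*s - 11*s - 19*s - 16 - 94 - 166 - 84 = 6*s^3 + 90*s^2 - 24*s - 360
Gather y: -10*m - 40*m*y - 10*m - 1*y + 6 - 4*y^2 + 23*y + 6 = -20*m - 4*y^2 + y*(22 - 40*m) + 12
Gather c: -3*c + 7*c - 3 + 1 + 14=4*c + 12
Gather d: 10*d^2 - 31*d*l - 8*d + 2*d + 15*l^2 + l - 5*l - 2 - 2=10*d^2 + d*(-31*l - 6) + 15*l^2 - 4*l - 4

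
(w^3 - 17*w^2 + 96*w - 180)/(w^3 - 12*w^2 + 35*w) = (w^2 - 12*w + 36)/(w*(w - 7))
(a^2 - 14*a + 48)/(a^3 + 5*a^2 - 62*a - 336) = (a - 6)/(a^2 + 13*a + 42)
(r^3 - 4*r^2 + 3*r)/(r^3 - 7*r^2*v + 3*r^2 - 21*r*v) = (r^2 - 4*r + 3)/(r^2 - 7*r*v + 3*r - 21*v)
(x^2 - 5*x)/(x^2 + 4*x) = (x - 5)/(x + 4)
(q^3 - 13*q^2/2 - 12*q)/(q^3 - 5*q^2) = (q^2 - 13*q/2 - 12)/(q*(q - 5))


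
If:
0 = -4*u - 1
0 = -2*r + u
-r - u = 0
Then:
No Solution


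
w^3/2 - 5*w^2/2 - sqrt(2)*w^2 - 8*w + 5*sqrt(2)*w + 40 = (w/2 + sqrt(2))*(w - 5)*(w - 4*sqrt(2))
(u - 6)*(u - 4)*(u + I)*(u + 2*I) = u^4 - 10*u^3 + 3*I*u^3 + 22*u^2 - 30*I*u^2 + 20*u + 72*I*u - 48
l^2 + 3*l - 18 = (l - 3)*(l + 6)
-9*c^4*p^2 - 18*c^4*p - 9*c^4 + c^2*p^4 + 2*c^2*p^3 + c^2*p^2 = (-3*c + p)*(3*c + p)*(c*p + c)^2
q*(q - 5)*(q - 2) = q^3 - 7*q^2 + 10*q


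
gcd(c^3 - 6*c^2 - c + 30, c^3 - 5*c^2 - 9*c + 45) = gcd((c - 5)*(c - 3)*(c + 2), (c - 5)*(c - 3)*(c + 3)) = c^2 - 8*c + 15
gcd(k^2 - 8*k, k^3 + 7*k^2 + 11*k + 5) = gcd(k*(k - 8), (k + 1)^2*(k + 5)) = 1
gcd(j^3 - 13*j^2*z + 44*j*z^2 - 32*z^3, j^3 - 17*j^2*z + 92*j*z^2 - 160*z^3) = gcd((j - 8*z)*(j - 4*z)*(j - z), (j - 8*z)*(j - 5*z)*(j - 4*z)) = j^2 - 12*j*z + 32*z^2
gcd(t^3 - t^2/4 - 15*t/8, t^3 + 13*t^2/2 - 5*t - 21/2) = t - 3/2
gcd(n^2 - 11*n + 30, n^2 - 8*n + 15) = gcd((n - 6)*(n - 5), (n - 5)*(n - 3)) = n - 5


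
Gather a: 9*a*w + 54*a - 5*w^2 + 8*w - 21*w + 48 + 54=a*(9*w + 54) - 5*w^2 - 13*w + 102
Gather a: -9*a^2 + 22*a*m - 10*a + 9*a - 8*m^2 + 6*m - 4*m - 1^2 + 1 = -9*a^2 + a*(22*m - 1) - 8*m^2 + 2*m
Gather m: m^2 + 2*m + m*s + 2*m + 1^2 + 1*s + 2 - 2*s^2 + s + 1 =m^2 + m*(s + 4) - 2*s^2 + 2*s + 4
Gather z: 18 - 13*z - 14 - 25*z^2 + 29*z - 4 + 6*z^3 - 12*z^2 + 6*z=6*z^3 - 37*z^2 + 22*z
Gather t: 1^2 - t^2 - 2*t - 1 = -t^2 - 2*t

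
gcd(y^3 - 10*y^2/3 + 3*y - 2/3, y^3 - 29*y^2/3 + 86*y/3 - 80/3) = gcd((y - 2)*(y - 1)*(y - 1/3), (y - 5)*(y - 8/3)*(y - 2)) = y - 2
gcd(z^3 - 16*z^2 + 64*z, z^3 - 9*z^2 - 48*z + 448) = z^2 - 16*z + 64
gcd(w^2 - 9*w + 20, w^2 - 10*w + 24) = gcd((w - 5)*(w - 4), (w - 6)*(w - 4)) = w - 4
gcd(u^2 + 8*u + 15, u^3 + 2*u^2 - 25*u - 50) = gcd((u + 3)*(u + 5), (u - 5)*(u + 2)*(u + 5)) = u + 5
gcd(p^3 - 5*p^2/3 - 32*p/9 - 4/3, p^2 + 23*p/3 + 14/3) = p + 2/3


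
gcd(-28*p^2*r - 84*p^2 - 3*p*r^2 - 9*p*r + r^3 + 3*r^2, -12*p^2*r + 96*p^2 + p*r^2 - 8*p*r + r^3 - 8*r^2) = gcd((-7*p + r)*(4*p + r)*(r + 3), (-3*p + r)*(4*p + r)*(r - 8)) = 4*p + r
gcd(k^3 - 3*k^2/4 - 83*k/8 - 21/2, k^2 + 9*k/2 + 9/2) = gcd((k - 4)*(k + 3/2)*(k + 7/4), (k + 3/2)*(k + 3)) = k + 3/2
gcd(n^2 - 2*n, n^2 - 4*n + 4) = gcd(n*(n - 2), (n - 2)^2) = n - 2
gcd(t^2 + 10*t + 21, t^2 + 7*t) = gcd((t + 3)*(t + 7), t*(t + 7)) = t + 7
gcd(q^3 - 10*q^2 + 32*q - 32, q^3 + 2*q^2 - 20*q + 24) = q - 2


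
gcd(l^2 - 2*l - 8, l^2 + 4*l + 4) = l + 2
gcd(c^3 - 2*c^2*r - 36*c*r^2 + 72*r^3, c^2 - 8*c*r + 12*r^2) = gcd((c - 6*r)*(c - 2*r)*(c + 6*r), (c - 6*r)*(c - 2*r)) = c^2 - 8*c*r + 12*r^2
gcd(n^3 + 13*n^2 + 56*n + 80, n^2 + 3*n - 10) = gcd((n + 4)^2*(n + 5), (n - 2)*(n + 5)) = n + 5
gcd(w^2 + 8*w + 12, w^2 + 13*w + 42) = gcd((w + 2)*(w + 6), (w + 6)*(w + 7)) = w + 6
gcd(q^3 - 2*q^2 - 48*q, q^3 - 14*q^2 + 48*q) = q^2 - 8*q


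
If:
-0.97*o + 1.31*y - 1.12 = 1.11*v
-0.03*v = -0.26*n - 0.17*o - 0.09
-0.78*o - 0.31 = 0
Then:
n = 0.136174636174636*y - 0.162641931872701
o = -0.40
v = 1.18018018018018*y - 0.661700161700162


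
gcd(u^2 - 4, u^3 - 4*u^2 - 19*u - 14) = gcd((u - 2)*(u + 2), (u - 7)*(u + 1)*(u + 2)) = u + 2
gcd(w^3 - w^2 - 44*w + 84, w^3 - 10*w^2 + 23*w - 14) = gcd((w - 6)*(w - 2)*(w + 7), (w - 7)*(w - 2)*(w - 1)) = w - 2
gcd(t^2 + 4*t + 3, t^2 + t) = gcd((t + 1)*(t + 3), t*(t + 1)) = t + 1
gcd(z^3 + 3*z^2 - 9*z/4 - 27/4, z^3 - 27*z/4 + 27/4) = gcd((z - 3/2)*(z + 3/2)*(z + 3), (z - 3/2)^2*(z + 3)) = z^2 + 3*z/2 - 9/2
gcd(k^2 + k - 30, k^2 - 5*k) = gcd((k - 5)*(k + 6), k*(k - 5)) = k - 5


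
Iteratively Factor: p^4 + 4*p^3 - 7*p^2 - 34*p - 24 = (p + 2)*(p^3 + 2*p^2 - 11*p - 12) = (p + 2)*(p + 4)*(p^2 - 2*p - 3) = (p - 3)*(p + 2)*(p + 4)*(p + 1)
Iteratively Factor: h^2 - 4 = (h - 2)*(h + 2)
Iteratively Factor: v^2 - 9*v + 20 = (v - 5)*(v - 4)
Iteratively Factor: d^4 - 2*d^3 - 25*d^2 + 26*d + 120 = (d + 2)*(d^3 - 4*d^2 - 17*d + 60) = (d - 5)*(d + 2)*(d^2 + d - 12) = (d - 5)*(d + 2)*(d + 4)*(d - 3)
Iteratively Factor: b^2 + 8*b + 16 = (b + 4)*(b + 4)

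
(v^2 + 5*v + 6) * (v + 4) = v^3 + 9*v^2 + 26*v + 24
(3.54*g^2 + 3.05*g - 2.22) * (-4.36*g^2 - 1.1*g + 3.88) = -15.4344*g^4 - 17.192*g^3 + 20.0594*g^2 + 14.276*g - 8.6136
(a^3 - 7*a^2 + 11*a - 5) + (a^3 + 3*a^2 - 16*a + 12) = 2*a^3 - 4*a^2 - 5*a + 7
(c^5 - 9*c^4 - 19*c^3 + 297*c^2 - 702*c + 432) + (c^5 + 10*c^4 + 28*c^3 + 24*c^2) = 2*c^5 + c^4 + 9*c^3 + 321*c^2 - 702*c + 432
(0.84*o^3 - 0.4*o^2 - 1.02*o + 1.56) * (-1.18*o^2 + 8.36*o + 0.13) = -0.9912*o^5 + 7.4944*o^4 - 2.0312*o^3 - 10.42*o^2 + 12.909*o + 0.2028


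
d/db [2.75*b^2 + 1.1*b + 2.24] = 5.5*b + 1.1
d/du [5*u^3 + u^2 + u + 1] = 15*u^2 + 2*u + 1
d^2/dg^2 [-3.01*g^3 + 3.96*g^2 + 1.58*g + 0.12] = 7.92 - 18.06*g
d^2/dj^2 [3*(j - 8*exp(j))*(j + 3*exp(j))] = -15*j*exp(j) - 288*exp(2*j) - 30*exp(j) + 6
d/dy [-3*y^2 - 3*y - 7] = -6*y - 3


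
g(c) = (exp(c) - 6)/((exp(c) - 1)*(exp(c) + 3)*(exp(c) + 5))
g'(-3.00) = 0.01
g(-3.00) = 0.41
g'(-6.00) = 0.00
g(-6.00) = 0.40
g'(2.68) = -0.00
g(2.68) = 0.00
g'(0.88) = 0.20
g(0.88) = -0.06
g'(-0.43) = 1.07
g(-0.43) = 0.74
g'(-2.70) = 0.01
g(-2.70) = 0.41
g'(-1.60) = 0.05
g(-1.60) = 0.44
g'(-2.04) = 0.03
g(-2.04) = 0.42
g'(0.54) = 0.65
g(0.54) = -0.19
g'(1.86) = 0.01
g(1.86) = 0.00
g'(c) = -(exp(c) - 6)*exp(c)/((exp(c) - 1)*(exp(c) + 3)*(exp(c) + 5)^2) - (exp(c) - 6)*exp(c)/((exp(c) - 1)*(exp(c) + 3)^2*(exp(c) + 5)) - (exp(c) - 6)*exp(c)/((exp(c) - 1)^2*(exp(c) + 3)*(exp(c) + 5)) + exp(c)/((exp(c) - 1)*(exp(c) + 3)*(exp(c) + 5))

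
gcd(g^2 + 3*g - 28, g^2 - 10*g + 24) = g - 4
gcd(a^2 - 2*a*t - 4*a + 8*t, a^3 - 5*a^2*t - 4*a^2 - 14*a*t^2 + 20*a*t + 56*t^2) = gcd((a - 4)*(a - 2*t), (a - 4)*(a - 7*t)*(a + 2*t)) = a - 4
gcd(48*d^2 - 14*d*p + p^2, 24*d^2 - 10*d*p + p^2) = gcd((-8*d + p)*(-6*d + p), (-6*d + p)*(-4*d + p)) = -6*d + p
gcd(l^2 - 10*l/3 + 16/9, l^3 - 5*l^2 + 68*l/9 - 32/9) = l - 8/3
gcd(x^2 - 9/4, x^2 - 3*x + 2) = 1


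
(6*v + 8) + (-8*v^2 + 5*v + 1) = -8*v^2 + 11*v + 9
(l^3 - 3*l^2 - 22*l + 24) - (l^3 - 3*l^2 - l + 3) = 21 - 21*l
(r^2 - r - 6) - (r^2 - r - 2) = -4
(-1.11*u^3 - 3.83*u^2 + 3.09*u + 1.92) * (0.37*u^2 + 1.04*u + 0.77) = -0.4107*u^5 - 2.5715*u^4 - 3.6946*u^3 + 0.9749*u^2 + 4.3761*u + 1.4784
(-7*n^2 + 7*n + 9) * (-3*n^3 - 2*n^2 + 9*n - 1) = 21*n^5 - 7*n^4 - 104*n^3 + 52*n^2 + 74*n - 9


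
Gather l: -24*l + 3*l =-21*l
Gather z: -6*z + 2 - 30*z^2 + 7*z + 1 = -30*z^2 + z + 3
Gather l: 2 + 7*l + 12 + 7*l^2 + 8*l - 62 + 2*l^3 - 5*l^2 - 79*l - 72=2*l^3 + 2*l^2 - 64*l - 120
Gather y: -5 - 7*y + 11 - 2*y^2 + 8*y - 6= -2*y^2 + y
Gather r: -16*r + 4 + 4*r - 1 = 3 - 12*r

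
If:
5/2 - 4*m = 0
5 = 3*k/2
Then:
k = 10/3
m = 5/8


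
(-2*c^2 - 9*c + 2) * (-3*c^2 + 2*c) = 6*c^4 + 23*c^3 - 24*c^2 + 4*c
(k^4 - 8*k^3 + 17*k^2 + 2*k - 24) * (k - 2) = k^5 - 10*k^4 + 33*k^3 - 32*k^2 - 28*k + 48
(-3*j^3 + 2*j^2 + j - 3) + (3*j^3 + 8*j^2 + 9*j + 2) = 10*j^2 + 10*j - 1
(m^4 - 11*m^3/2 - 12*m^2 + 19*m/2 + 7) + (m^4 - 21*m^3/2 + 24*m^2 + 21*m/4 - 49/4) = 2*m^4 - 16*m^3 + 12*m^2 + 59*m/4 - 21/4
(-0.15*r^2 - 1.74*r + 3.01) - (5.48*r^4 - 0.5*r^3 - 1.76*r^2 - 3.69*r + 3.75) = -5.48*r^4 + 0.5*r^3 + 1.61*r^2 + 1.95*r - 0.74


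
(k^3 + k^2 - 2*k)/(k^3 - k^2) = (k + 2)/k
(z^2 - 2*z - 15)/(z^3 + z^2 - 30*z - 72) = (z - 5)/(z^2 - 2*z - 24)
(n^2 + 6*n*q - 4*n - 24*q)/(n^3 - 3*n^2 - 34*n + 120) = (n + 6*q)/(n^2 + n - 30)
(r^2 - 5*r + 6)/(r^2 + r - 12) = (r - 2)/(r + 4)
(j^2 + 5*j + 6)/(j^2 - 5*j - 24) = (j + 2)/(j - 8)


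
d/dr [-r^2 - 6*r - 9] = -2*r - 6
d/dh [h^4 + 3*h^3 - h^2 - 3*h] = 4*h^3 + 9*h^2 - 2*h - 3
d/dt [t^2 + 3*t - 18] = 2*t + 3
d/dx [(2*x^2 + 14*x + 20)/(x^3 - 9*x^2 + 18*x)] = 2*(-x^4 - 14*x^3 + 51*x^2 + 180*x - 180)/(x^2*(x^4 - 18*x^3 + 117*x^2 - 324*x + 324))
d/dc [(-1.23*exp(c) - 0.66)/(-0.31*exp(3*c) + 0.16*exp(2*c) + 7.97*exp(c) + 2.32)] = (-0.7626*exp(3*c) - 0.417*exp(2*c) + 0.2112*exp(c) + 2.4066)*exp(c)/(0.0961*exp(6*c) - 0.0992*exp(5*c) - 4.9158*exp(4*c) + 1.112*exp(3*c) + 64.2633*exp(2*c) + 36.9808*exp(c) + 5.3824)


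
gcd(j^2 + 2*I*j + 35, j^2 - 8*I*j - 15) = j - 5*I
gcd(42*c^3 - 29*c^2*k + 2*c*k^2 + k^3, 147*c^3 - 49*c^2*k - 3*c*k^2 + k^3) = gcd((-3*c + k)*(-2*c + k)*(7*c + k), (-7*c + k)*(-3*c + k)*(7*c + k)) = 21*c^2 - 4*c*k - k^2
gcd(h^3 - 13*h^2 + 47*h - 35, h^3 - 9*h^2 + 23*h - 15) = h^2 - 6*h + 5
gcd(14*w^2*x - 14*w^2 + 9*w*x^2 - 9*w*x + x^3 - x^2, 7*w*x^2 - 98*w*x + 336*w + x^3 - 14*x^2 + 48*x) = 7*w + x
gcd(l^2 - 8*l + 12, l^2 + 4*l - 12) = l - 2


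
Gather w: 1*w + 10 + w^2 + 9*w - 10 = w^2 + 10*w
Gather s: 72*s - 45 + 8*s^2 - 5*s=8*s^2 + 67*s - 45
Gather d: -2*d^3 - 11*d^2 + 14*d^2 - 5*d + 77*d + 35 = -2*d^3 + 3*d^2 + 72*d + 35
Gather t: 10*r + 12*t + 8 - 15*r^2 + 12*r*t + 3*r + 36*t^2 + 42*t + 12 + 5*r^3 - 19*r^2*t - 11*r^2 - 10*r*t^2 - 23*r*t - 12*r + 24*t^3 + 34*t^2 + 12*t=5*r^3 - 26*r^2 + r + 24*t^3 + t^2*(70 - 10*r) + t*(-19*r^2 - 11*r + 66) + 20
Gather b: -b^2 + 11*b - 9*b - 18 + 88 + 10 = -b^2 + 2*b + 80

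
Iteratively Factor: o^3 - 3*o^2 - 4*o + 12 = (o + 2)*(o^2 - 5*o + 6) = (o - 3)*(o + 2)*(o - 2)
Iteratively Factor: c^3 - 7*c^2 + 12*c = (c)*(c^2 - 7*c + 12) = c*(c - 4)*(c - 3)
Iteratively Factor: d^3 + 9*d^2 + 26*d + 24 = (d + 3)*(d^2 + 6*d + 8) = (d + 3)*(d + 4)*(d + 2)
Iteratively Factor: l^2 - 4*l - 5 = (l + 1)*(l - 5)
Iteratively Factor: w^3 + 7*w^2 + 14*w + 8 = (w + 2)*(w^2 + 5*w + 4) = (w + 2)*(w + 4)*(w + 1)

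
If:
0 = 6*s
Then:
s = 0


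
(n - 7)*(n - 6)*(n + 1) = n^3 - 12*n^2 + 29*n + 42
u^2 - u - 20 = (u - 5)*(u + 4)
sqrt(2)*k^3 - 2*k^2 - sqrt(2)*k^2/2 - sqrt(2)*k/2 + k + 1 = (k - 1)*(k - sqrt(2))*(sqrt(2)*k + sqrt(2)/2)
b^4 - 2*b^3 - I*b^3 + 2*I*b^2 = b^2*(b - 2)*(b - I)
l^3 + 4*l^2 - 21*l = l*(l - 3)*(l + 7)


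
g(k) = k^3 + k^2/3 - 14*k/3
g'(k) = 3*k^2 + 2*k/3 - 14/3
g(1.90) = -0.80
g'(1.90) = 7.43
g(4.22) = 61.39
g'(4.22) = 51.57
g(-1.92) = 3.11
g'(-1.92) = 5.11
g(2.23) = 2.34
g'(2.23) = 11.74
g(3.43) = 28.27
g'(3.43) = 32.91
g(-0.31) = 1.45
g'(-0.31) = -4.59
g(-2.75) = -5.44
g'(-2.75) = 16.19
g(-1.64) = 4.14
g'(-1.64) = 2.31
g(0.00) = 0.00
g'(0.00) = -4.67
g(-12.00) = -1624.00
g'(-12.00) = 419.33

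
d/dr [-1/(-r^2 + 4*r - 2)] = 2*(2 - r)/(r^2 - 4*r + 2)^2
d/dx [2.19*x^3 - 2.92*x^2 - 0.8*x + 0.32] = 6.57*x^2 - 5.84*x - 0.8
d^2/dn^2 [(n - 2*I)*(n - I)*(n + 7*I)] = 6*n + 8*I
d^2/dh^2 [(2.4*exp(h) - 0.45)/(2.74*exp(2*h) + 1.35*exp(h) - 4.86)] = (18.01824*exp(4*h) - 22.39128*exp(3*h) + 186.76251*exp(2*h) - 9.043245*exp(h) + 53.73459)*exp(h)/(20.570824*exp(6*h) + 30.40578*exp(5*h) - 94.479858*exp(4*h) - 105.402465*exp(3*h) + 167.581062*exp(2*h) + 95.65938*exp(h) - 114.791256)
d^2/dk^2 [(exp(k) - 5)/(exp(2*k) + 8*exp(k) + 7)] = (exp(4*k) - 28*exp(3*k) - 162*exp(2*k) - 236*exp(k) + 329)*exp(k)/(exp(6*k) + 24*exp(5*k) + 213*exp(4*k) + 848*exp(3*k) + 1491*exp(2*k) + 1176*exp(k) + 343)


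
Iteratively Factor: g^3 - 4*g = (g)*(g^2 - 4) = g*(g - 2)*(g + 2)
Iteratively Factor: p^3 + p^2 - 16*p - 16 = (p - 4)*(p^2 + 5*p + 4) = (p - 4)*(p + 4)*(p + 1)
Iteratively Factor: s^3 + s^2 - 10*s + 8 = (s - 1)*(s^2 + 2*s - 8) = (s - 1)*(s + 4)*(s - 2)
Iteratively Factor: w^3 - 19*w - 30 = (w - 5)*(w^2 + 5*w + 6) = (w - 5)*(w + 2)*(w + 3)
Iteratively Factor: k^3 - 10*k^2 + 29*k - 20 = (k - 5)*(k^2 - 5*k + 4) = (k - 5)*(k - 1)*(k - 4)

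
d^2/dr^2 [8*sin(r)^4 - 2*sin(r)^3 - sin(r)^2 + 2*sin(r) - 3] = -128*sin(r)^4 + 18*sin(r)^3 + 100*sin(r)^2 - 14*sin(r) - 2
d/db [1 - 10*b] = -10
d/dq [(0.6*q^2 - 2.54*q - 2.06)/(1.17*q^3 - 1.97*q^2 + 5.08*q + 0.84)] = (-0.702*q^4 + 5.9436*q^3 + 5.2748*q^2 - 7.1084*q + 8.3312)/(1.3689*q^6 - 4.6098*q^5 + 15.7681*q^4 - 18.0496*q^3 + 22.4968*q^2 + 8.5344*q + 0.7056)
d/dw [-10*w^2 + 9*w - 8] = 9 - 20*w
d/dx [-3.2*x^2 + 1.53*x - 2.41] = 1.53 - 6.4*x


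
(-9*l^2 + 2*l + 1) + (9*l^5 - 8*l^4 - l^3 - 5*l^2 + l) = 9*l^5 - 8*l^4 - l^3 - 14*l^2 + 3*l + 1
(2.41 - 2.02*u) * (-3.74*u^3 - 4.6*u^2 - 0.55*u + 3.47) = 7.5548*u^4 + 0.278599999999999*u^3 - 9.975*u^2 - 8.3349*u + 8.3627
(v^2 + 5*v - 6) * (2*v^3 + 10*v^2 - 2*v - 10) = 2*v^5 + 20*v^4 + 36*v^3 - 80*v^2 - 38*v + 60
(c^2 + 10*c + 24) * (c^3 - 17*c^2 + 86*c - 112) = c^5 - 7*c^4 - 60*c^3 + 340*c^2 + 944*c - 2688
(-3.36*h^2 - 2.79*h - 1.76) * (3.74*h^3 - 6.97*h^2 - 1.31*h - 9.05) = -12.5664*h^5 + 12.9846*h^4 + 17.2655*h^3 + 46.3301*h^2 + 27.5551*h + 15.928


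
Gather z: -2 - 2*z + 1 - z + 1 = -3*z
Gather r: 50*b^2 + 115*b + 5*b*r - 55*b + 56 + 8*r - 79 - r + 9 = 50*b^2 + 60*b + r*(5*b + 7) - 14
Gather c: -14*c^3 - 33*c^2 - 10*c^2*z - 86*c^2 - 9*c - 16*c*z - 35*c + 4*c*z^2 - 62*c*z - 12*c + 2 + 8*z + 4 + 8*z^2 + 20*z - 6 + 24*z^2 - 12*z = -14*c^3 + c^2*(-10*z - 119) + c*(4*z^2 - 78*z - 56) + 32*z^2 + 16*z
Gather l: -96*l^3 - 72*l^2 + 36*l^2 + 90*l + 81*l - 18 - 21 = -96*l^3 - 36*l^2 + 171*l - 39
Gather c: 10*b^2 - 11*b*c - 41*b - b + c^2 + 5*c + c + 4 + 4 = 10*b^2 - 42*b + c^2 + c*(6 - 11*b) + 8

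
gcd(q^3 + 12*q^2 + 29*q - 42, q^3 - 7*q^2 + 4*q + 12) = 1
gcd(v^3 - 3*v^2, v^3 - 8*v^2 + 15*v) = v^2 - 3*v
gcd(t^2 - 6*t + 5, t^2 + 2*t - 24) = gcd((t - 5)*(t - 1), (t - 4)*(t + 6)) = 1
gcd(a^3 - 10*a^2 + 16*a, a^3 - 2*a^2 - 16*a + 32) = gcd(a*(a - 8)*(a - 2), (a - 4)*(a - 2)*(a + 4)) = a - 2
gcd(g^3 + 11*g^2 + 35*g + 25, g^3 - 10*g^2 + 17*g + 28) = g + 1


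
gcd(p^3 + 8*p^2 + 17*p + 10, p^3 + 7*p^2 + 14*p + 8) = p^2 + 3*p + 2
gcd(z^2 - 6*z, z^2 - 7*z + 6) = z - 6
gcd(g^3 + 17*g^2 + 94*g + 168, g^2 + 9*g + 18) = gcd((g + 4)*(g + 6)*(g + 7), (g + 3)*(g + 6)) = g + 6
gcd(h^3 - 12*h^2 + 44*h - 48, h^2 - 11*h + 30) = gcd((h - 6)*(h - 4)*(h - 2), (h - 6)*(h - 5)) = h - 6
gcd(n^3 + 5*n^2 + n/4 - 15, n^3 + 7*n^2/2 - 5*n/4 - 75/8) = n^2 + n - 15/4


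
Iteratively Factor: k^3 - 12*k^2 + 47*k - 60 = (k - 4)*(k^2 - 8*k + 15) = (k - 4)*(k - 3)*(k - 5)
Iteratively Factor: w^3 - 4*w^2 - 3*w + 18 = (w - 3)*(w^2 - w - 6) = (w - 3)*(w + 2)*(w - 3)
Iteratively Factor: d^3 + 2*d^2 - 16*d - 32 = (d - 4)*(d^2 + 6*d + 8) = (d - 4)*(d + 4)*(d + 2)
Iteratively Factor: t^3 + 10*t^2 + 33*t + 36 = (t + 4)*(t^2 + 6*t + 9) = (t + 3)*(t + 4)*(t + 3)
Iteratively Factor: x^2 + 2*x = (x)*(x + 2)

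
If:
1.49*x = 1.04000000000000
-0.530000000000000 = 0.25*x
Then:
No Solution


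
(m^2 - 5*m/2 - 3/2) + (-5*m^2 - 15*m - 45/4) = -4*m^2 - 35*m/2 - 51/4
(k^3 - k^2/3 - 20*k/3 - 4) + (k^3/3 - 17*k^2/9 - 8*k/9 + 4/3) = 4*k^3/3 - 20*k^2/9 - 68*k/9 - 8/3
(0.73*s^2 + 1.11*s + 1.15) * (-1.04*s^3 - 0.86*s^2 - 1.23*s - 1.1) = -0.7592*s^5 - 1.7822*s^4 - 3.0485*s^3 - 3.1573*s^2 - 2.6355*s - 1.265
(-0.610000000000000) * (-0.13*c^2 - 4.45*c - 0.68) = 0.0793*c^2 + 2.7145*c + 0.4148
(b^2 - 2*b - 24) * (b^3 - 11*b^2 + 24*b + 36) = b^5 - 13*b^4 + 22*b^3 + 252*b^2 - 648*b - 864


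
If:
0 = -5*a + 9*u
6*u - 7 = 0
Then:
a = 21/10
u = 7/6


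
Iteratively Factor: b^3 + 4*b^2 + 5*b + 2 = (b + 1)*(b^2 + 3*b + 2) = (b + 1)^2*(b + 2)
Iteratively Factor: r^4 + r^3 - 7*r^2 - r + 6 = (r + 3)*(r^3 - 2*r^2 - r + 2) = (r - 2)*(r + 3)*(r^2 - 1) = (r - 2)*(r + 1)*(r + 3)*(r - 1)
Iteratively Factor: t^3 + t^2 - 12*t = (t + 4)*(t^2 - 3*t) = t*(t + 4)*(t - 3)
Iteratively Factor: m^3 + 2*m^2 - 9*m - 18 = (m + 2)*(m^2 - 9) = (m + 2)*(m + 3)*(m - 3)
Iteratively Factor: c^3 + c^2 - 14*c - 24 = (c - 4)*(c^2 + 5*c + 6) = (c - 4)*(c + 2)*(c + 3)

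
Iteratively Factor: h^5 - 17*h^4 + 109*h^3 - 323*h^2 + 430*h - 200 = (h - 1)*(h^4 - 16*h^3 + 93*h^2 - 230*h + 200) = (h - 5)*(h - 1)*(h^3 - 11*h^2 + 38*h - 40) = (h - 5)^2*(h - 1)*(h^2 - 6*h + 8) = (h - 5)^2*(h - 4)*(h - 1)*(h - 2)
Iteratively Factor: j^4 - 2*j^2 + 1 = (j - 1)*(j^3 + j^2 - j - 1) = (j - 1)*(j + 1)*(j^2 - 1) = (j - 1)^2*(j + 1)*(j + 1)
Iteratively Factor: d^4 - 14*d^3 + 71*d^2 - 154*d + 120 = (d - 5)*(d^3 - 9*d^2 + 26*d - 24) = (d - 5)*(d - 2)*(d^2 - 7*d + 12) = (d - 5)*(d - 4)*(d - 2)*(d - 3)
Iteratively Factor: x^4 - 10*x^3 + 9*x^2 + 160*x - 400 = (x - 4)*(x^3 - 6*x^2 - 15*x + 100) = (x - 4)*(x + 4)*(x^2 - 10*x + 25) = (x - 5)*(x - 4)*(x + 4)*(x - 5)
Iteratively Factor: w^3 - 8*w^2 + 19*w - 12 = (w - 4)*(w^2 - 4*w + 3) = (w - 4)*(w - 3)*(w - 1)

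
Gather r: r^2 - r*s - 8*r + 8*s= r^2 + r*(-s - 8) + 8*s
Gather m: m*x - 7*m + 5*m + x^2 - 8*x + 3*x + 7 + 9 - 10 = m*(x - 2) + x^2 - 5*x + 6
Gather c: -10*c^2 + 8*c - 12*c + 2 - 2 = -10*c^2 - 4*c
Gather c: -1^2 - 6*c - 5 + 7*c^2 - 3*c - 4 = 7*c^2 - 9*c - 10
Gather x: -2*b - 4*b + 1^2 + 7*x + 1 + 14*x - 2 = -6*b + 21*x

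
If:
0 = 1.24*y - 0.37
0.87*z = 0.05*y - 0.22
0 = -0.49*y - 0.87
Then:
No Solution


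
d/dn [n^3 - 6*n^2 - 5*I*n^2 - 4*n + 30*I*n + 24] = 3*n^2 - 12*n - 10*I*n - 4 + 30*I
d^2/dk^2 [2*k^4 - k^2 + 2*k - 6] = 24*k^2 - 2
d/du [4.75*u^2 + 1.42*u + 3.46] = 9.5*u + 1.42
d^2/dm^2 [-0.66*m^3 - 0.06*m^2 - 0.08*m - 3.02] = -3.96*m - 0.12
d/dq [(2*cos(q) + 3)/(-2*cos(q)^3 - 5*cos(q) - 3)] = -(6*cos(q) + 9*cos(2*q) + 2*cos(3*q) + 18)*sin(q)/(2*cos(q)^3 + 5*cos(q) + 3)^2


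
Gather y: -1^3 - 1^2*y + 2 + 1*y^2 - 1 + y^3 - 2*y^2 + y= y^3 - y^2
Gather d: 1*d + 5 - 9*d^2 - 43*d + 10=-9*d^2 - 42*d + 15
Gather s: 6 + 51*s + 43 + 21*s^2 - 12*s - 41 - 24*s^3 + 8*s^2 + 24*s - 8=-24*s^3 + 29*s^2 + 63*s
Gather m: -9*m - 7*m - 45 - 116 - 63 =-16*m - 224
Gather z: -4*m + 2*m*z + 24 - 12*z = -4*m + z*(2*m - 12) + 24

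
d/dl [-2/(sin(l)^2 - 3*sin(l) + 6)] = 2*(2*sin(l) - 3)*cos(l)/(sin(l)^2 - 3*sin(l) + 6)^2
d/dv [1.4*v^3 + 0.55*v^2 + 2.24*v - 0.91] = 4.2*v^2 + 1.1*v + 2.24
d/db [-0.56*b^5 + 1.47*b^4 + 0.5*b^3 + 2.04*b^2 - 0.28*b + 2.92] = -2.8*b^4 + 5.88*b^3 + 1.5*b^2 + 4.08*b - 0.28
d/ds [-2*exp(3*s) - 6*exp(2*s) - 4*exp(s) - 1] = (-6*exp(2*s) - 12*exp(s) - 4)*exp(s)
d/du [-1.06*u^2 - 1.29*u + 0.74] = -2.12*u - 1.29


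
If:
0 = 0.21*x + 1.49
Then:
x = -7.10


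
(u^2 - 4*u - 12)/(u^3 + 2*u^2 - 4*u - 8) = (u - 6)/(u^2 - 4)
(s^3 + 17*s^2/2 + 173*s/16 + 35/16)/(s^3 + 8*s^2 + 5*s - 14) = (s^2 + 3*s/2 + 5/16)/(s^2 + s - 2)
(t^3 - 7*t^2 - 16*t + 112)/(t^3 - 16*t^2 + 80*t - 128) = (t^2 - 3*t - 28)/(t^2 - 12*t + 32)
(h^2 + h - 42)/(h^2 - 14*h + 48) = (h + 7)/(h - 8)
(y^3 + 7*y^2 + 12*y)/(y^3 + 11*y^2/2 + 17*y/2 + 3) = 2*y*(y + 4)/(2*y^2 + 5*y + 2)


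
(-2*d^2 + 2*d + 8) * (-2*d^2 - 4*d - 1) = 4*d^4 + 4*d^3 - 22*d^2 - 34*d - 8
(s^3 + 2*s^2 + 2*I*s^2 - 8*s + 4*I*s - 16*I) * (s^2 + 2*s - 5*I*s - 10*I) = s^5 + 4*s^4 - 3*I*s^4 + 6*s^3 - 12*I*s^3 + 24*s^2 + 12*I*s^2 - 40*s + 48*I*s - 160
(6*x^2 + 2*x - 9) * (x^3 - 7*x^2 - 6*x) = 6*x^5 - 40*x^4 - 59*x^3 + 51*x^2 + 54*x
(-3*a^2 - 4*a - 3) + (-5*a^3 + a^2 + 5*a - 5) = -5*a^3 - 2*a^2 + a - 8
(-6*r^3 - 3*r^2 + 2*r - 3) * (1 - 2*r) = 12*r^4 - 7*r^2 + 8*r - 3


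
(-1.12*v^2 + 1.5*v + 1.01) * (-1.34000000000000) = 1.5008*v^2 - 2.01*v - 1.3534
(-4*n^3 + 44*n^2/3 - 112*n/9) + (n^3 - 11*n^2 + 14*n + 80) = -3*n^3 + 11*n^2/3 + 14*n/9 + 80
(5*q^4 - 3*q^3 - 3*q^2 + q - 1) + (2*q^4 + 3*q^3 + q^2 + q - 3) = 7*q^4 - 2*q^2 + 2*q - 4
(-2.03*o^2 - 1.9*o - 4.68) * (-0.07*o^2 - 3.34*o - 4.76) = 0.1421*o^4 + 6.9132*o^3 + 16.3364*o^2 + 24.6752*o + 22.2768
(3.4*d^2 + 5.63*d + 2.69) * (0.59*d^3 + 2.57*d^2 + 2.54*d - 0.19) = 2.006*d^5 + 12.0597*d^4 + 24.6922*d^3 + 20.5675*d^2 + 5.7629*d - 0.5111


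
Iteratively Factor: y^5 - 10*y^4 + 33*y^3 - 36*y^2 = (y - 3)*(y^4 - 7*y^3 + 12*y^2) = y*(y - 3)*(y^3 - 7*y^2 + 12*y) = y^2*(y - 3)*(y^2 - 7*y + 12) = y^2*(y - 4)*(y - 3)*(y - 3)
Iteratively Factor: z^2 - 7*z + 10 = (z - 2)*(z - 5)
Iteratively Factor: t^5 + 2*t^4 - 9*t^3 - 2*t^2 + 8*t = (t + 4)*(t^4 - 2*t^3 - t^2 + 2*t) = (t + 1)*(t + 4)*(t^3 - 3*t^2 + 2*t) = (t - 2)*(t + 1)*(t + 4)*(t^2 - t) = (t - 2)*(t - 1)*(t + 1)*(t + 4)*(t)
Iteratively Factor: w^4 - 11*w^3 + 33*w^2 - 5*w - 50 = (w - 5)*(w^3 - 6*w^2 + 3*w + 10) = (w - 5)*(w + 1)*(w^2 - 7*w + 10) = (w - 5)^2*(w + 1)*(w - 2)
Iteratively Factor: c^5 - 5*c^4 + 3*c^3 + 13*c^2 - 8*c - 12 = (c + 1)*(c^4 - 6*c^3 + 9*c^2 + 4*c - 12) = (c - 3)*(c + 1)*(c^3 - 3*c^2 + 4) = (c - 3)*(c - 2)*(c + 1)*(c^2 - c - 2) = (c - 3)*(c - 2)*(c + 1)^2*(c - 2)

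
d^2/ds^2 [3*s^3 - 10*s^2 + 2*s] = 18*s - 20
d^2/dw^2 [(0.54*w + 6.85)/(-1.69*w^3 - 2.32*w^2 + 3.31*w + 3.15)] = (-9.253764*w^5 - 247.474812*w^4 - 441.574084*w^3 - 25.80363*w^2 + 73.14135*w - 238.95755)/(4.826809*w^9 + 19.878456*w^8 - 1.072305*w^7 - 92.370065*w^6 - 72.002925*w^5 + 131.115486*w^4 + 159.179264*w^3 - 34.474545*w^2 - 98.530425*w - 31.255875)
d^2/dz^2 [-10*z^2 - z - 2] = -20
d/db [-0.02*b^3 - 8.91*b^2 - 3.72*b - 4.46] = -0.06*b^2 - 17.82*b - 3.72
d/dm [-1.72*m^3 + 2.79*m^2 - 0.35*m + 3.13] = -5.16*m^2 + 5.58*m - 0.35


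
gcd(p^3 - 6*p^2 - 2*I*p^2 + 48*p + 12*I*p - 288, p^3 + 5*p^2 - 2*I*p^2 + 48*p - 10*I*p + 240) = p^2 - 2*I*p + 48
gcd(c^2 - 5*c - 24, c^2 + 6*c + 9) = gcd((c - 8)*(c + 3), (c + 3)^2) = c + 3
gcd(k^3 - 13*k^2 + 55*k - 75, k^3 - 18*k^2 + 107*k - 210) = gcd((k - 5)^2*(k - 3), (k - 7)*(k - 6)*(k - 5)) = k - 5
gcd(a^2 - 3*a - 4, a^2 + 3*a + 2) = a + 1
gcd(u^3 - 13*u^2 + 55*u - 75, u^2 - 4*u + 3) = u - 3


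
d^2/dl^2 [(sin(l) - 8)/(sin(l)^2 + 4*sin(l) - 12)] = (-9*sin(l)^5 + 36*sin(l)^4 + 416*sin(l)^2 + 289*sin(l)/2 - 9*sin(3*l) + sin(5*l)/2 - 352)/((sin(l) - 2)^3*(sin(l) + 6)^3)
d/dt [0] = 0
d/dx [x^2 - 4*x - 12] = 2*x - 4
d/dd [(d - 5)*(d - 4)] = 2*d - 9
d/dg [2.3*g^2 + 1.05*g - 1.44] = 4.6*g + 1.05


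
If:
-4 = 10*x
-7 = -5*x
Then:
No Solution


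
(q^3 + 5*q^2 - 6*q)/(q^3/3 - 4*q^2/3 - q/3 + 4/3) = 3*q*(q + 6)/(q^2 - 3*q - 4)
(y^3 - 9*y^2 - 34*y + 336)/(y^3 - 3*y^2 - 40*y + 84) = (y - 8)/(y - 2)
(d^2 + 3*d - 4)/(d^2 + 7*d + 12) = (d - 1)/(d + 3)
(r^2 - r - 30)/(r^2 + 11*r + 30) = (r - 6)/(r + 6)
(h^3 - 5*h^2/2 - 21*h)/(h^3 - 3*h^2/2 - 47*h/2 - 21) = h/(h + 1)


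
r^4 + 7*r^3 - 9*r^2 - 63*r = r*(r - 3)*(r + 3)*(r + 7)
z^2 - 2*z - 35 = (z - 7)*(z + 5)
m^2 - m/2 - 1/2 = (m - 1)*(m + 1/2)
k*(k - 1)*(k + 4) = k^3 + 3*k^2 - 4*k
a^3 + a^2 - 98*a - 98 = (a + 1)*(a - 7*sqrt(2))*(a + 7*sqrt(2))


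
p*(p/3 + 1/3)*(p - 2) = p^3/3 - p^2/3 - 2*p/3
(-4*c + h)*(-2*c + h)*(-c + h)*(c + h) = -8*c^4 + 6*c^3*h + 7*c^2*h^2 - 6*c*h^3 + h^4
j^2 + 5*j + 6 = (j + 2)*(j + 3)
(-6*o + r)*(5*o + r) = -30*o^2 - o*r + r^2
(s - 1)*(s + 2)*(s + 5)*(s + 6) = s^4 + 12*s^3 + 39*s^2 + 8*s - 60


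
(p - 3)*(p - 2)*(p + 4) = p^3 - p^2 - 14*p + 24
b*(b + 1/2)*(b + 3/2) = b^3 + 2*b^2 + 3*b/4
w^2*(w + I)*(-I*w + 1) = -I*w^4 + 2*w^3 + I*w^2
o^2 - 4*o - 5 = (o - 5)*(o + 1)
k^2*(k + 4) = k^3 + 4*k^2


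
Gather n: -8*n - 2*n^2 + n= -2*n^2 - 7*n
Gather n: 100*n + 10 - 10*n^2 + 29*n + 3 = -10*n^2 + 129*n + 13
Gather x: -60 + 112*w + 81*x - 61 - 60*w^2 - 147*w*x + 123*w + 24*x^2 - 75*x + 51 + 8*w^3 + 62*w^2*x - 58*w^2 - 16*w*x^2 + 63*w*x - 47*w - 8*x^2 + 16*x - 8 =8*w^3 - 118*w^2 + 188*w + x^2*(16 - 16*w) + x*(62*w^2 - 84*w + 22) - 78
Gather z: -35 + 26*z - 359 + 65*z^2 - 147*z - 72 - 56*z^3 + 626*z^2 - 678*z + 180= -56*z^3 + 691*z^2 - 799*z - 286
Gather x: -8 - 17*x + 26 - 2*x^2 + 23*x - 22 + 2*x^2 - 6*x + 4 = 0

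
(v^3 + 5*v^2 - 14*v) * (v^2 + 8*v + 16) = v^5 + 13*v^4 + 42*v^3 - 32*v^2 - 224*v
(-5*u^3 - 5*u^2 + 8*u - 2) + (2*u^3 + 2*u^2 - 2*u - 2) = -3*u^3 - 3*u^2 + 6*u - 4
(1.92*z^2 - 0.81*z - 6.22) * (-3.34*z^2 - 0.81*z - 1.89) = -6.4128*z^4 + 1.1502*z^3 + 17.8021*z^2 + 6.5691*z + 11.7558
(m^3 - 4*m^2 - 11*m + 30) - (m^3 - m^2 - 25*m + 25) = -3*m^2 + 14*m + 5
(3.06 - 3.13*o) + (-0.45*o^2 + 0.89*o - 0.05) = -0.45*o^2 - 2.24*o + 3.01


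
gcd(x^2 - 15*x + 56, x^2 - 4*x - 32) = x - 8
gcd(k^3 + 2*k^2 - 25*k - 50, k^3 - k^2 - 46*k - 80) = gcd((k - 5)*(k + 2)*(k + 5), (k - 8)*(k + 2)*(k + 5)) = k^2 + 7*k + 10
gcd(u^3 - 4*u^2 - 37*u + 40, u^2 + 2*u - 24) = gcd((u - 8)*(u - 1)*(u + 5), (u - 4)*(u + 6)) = 1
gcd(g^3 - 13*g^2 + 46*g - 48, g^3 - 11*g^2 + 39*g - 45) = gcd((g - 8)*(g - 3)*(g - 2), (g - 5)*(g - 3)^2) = g - 3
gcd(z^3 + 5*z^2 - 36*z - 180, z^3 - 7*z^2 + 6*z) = z - 6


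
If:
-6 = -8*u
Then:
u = 3/4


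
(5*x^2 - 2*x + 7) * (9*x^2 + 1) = 45*x^4 - 18*x^3 + 68*x^2 - 2*x + 7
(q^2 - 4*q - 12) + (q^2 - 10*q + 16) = 2*q^2 - 14*q + 4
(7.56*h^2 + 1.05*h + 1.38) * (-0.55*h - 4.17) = -4.158*h^3 - 32.1027*h^2 - 5.1375*h - 5.7546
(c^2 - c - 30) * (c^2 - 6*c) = c^4 - 7*c^3 - 24*c^2 + 180*c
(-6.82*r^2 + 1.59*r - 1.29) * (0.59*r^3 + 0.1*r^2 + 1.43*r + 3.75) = -4.0238*r^5 + 0.2561*r^4 - 10.3547*r^3 - 23.4303*r^2 + 4.1178*r - 4.8375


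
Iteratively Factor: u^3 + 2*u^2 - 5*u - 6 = (u + 1)*(u^2 + u - 6) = (u - 2)*(u + 1)*(u + 3)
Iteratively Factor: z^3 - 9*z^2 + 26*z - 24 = (z - 3)*(z^2 - 6*z + 8) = (z - 3)*(z - 2)*(z - 4)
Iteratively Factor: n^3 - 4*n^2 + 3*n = (n - 3)*(n^2 - n) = (n - 3)*(n - 1)*(n)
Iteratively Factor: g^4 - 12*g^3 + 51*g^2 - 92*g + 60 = (g - 3)*(g^3 - 9*g^2 + 24*g - 20) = (g - 3)*(g - 2)*(g^2 - 7*g + 10) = (g - 3)*(g - 2)^2*(g - 5)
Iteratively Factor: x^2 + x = (x)*(x + 1)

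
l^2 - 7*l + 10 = (l - 5)*(l - 2)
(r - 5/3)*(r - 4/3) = r^2 - 3*r + 20/9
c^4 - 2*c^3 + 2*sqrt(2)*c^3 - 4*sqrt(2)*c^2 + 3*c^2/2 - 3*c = c*(c - 2)*(c + sqrt(2)/2)*(c + 3*sqrt(2)/2)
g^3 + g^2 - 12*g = g*(g - 3)*(g + 4)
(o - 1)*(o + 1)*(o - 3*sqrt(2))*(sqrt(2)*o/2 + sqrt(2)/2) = sqrt(2)*o^4/2 - 3*o^3 + sqrt(2)*o^3/2 - 3*o^2 - sqrt(2)*o^2/2 - sqrt(2)*o/2 + 3*o + 3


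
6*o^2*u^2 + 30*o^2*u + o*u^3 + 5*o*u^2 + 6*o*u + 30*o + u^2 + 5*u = (6*o + u)*(u + 5)*(o*u + 1)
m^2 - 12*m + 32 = (m - 8)*(m - 4)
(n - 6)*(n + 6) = n^2 - 36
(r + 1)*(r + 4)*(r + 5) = r^3 + 10*r^2 + 29*r + 20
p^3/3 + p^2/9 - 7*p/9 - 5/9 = (p/3 + 1/3)*(p - 5/3)*(p + 1)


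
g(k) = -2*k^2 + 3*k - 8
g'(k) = 3 - 4*k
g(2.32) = -11.80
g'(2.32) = -6.28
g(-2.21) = -24.40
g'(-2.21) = 11.84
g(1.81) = -9.12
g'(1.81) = -4.24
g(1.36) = -7.62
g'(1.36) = -2.44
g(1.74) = -8.84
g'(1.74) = -3.96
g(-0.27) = -8.96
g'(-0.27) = 4.08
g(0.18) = -7.52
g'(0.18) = 2.28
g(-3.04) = -35.60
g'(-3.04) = 15.16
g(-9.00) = -197.00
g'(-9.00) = 39.00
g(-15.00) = -503.00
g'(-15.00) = 63.00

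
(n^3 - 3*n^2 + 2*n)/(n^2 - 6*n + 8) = n*(n - 1)/(n - 4)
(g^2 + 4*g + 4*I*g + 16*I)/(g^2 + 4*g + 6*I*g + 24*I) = (g + 4*I)/(g + 6*I)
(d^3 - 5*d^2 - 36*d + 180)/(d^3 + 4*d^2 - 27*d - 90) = (d - 6)/(d + 3)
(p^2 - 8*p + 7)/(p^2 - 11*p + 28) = (p - 1)/(p - 4)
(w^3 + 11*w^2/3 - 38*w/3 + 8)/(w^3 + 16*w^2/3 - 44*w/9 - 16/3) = 3*(w - 1)/(3*w + 2)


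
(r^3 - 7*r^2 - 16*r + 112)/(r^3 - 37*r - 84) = (r - 4)/(r + 3)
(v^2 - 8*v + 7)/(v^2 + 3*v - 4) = (v - 7)/(v + 4)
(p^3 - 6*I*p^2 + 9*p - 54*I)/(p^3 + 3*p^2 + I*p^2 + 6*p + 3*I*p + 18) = (p^2 - 9*I*p - 18)/(p^2 + p*(3 - 2*I) - 6*I)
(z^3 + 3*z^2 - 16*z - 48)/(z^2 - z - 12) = z + 4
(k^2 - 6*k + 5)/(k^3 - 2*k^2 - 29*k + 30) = (k - 5)/(k^2 - k - 30)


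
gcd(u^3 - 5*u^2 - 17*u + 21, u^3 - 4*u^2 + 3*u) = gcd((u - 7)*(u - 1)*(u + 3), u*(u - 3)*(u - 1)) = u - 1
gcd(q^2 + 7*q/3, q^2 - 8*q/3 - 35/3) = q + 7/3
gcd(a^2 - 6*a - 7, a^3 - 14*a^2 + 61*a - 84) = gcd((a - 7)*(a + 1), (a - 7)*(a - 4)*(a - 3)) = a - 7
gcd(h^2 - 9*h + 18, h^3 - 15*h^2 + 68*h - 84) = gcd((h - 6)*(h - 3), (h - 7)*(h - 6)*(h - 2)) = h - 6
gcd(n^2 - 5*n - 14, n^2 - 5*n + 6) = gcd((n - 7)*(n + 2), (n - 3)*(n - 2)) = 1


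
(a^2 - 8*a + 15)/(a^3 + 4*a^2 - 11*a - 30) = (a - 5)/(a^2 + 7*a + 10)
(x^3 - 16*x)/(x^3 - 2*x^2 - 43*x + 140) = x*(x + 4)/(x^2 + 2*x - 35)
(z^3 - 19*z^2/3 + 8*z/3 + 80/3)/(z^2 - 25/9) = 3*(z^2 - 8*z + 16)/(3*z - 5)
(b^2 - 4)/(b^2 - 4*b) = (b^2 - 4)/(b*(b - 4))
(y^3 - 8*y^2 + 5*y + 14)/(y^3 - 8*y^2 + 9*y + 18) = (y^2 - 9*y + 14)/(y^2 - 9*y + 18)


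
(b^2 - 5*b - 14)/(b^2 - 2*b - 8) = (b - 7)/(b - 4)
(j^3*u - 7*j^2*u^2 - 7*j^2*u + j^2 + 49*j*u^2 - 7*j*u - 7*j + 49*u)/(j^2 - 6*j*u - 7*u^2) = (j^2*u - 7*j*u + j - 7)/(j + u)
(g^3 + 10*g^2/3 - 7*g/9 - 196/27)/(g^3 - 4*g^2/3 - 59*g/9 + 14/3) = (9*g^2 + 9*g - 28)/(3*(3*g^2 - 11*g + 6))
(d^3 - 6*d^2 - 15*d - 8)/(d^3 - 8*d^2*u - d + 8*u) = (-d^2 + 7*d + 8)/(-d^2 + 8*d*u + d - 8*u)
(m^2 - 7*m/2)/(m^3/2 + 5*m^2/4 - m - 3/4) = 2*m*(2*m - 7)/(2*m^3 + 5*m^2 - 4*m - 3)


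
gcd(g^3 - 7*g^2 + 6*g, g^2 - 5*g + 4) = g - 1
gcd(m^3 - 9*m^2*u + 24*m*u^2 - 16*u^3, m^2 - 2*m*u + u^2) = -m + u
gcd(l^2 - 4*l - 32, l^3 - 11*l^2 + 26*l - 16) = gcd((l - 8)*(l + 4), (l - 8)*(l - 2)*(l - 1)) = l - 8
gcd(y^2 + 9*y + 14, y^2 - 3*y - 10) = y + 2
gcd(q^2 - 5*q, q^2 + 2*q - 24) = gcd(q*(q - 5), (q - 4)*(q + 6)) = 1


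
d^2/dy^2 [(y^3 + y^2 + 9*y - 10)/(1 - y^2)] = 2*(-10*y^3 + 27*y^2 - 30*y + 9)/(y^6 - 3*y^4 + 3*y^2 - 1)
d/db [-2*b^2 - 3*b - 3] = -4*b - 3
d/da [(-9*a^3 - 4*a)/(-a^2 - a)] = (9*a^2 + 18*a - 4)/(a^2 + 2*a + 1)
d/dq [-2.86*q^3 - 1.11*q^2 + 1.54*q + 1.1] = -8.58*q^2 - 2.22*q + 1.54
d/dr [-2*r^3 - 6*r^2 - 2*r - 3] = -6*r^2 - 12*r - 2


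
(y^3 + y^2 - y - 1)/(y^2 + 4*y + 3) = (y^2 - 1)/(y + 3)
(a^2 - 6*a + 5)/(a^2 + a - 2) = (a - 5)/(a + 2)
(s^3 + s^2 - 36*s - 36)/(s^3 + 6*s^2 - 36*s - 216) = (s + 1)/(s + 6)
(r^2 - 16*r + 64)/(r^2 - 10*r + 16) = (r - 8)/(r - 2)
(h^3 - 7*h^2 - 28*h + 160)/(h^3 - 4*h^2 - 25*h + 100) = (h - 8)/(h - 5)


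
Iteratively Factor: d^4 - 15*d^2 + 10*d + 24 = (d + 4)*(d^3 - 4*d^2 + d + 6) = (d - 2)*(d + 4)*(d^2 - 2*d - 3) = (d - 2)*(d + 1)*(d + 4)*(d - 3)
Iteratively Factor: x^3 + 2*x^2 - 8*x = (x + 4)*(x^2 - 2*x) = x*(x + 4)*(x - 2)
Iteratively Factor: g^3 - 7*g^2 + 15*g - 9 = (g - 3)*(g^2 - 4*g + 3) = (g - 3)*(g - 1)*(g - 3)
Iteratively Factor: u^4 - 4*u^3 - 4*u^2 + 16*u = (u + 2)*(u^3 - 6*u^2 + 8*u) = u*(u + 2)*(u^2 - 6*u + 8) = u*(u - 2)*(u + 2)*(u - 4)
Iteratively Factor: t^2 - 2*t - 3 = (t + 1)*(t - 3)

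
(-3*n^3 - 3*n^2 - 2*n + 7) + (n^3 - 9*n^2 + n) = -2*n^3 - 12*n^2 - n + 7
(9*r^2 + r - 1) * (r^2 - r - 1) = 9*r^4 - 8*r^3 - 11*r^2 + 1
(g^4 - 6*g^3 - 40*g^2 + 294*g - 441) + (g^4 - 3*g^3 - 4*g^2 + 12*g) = 2*g^4 - 9*g^3 - 44*g^2 + 306*g - 441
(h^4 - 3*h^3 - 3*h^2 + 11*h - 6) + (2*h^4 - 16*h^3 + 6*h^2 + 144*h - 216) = 3*h^4 - 19*h^3 + 3*h^2 + 155*h - 222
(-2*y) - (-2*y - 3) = 3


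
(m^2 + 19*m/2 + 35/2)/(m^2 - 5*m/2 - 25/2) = (m + 7)/(m - 5)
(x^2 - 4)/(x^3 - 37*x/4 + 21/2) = 4*(x + 2)/(4*x^2 + 8*x - 21)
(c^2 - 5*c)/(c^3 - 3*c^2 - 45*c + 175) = c/(c^2 + 2*c - 35)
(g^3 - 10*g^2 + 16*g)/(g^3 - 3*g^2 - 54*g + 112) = g/(g + 7)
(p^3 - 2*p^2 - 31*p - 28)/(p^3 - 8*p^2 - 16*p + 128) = (p^2 - 6*p - 7)/(p^2 - 12*p + 32)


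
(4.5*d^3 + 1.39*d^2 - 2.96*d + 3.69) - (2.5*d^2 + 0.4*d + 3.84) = 4.5*d^3 - 1.11*d^2 - 3.36*d - 0.15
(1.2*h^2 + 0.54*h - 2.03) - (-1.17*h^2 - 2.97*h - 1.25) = 2.37*h^2 + 3.51*h - 0.78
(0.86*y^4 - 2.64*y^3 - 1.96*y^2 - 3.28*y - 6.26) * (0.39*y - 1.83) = 0.3354*y^5 - 2.6034*y^4 + 4.0668*y^3 + 2.3076*y^2 + 3.561*y + 11.4558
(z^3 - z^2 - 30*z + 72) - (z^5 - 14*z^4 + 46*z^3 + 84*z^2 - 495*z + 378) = -z^5 + 14*z^4 - 45*z^3 - 85*z^2 + 465*z - 306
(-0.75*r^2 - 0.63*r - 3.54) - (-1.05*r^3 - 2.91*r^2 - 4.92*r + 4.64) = 1.05*r^3 + 2.16*r^2 + 4.29*r - 8.18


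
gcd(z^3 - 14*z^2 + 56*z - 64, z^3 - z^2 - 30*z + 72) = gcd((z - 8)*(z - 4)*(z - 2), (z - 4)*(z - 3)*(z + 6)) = z - 4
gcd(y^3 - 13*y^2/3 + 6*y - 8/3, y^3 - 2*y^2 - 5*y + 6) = y - 1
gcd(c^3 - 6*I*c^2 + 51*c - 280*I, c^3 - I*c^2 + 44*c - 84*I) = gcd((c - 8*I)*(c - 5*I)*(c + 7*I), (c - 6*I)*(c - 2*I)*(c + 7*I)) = c + 7*I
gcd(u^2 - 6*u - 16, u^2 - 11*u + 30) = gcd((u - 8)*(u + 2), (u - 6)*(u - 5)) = 1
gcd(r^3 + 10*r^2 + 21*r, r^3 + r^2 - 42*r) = r^2 + 7*r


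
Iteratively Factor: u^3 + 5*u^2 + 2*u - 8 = (u + 4)*(u^2 + u - 2) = (u + 2)*(u + 4)*(u - 1)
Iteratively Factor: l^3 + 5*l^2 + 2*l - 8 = (l + 2)*(l^2 + 3*l - 4) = (l - 1)*(l + 2)*(l + 4)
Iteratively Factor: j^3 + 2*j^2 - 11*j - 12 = (j + 4)*(j^2 - 2*j - 3) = (j - 3)*(j + 4)*(j + 1)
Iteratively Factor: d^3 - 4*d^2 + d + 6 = (d - 2)*(d^2 - 2*d - 3) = (d - 3)*(d - 2)*(d + 1)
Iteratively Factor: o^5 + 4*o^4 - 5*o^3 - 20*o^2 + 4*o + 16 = (o + 4)*(o^4 - 5*o^2 + 4) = (o - 1)*(o + 4)*(o^3 + o^2 - 4*o - 4) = (o - 1)*(o + 1)*(o + 4)*(o^2 - 4) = (o - 2)*(o - 1)*(o + 1)*(o + 4)*(o + 2)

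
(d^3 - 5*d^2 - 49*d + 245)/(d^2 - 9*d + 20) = (d^2 - 49)/(d - 4)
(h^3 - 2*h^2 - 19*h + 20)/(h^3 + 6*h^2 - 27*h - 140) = (h - 1)/(h + 7)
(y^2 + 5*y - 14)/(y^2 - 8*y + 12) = (y + 7)/(y - 6)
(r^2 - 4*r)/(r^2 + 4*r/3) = 3*(r - 4)/(3*r + 4)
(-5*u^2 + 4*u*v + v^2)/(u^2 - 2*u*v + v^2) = (-5*u - v)/(u - v)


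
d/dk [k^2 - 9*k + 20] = 2*k - 9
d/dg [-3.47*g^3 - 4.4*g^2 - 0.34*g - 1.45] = -10.41*g^2 - 8.8*g - 0.34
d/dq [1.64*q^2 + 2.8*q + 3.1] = 3.28*q + 2.8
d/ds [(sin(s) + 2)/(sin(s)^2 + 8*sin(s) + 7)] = (-4*sin(s) + cos(s)^2 - 10)*cos(s)/(sin(s)^2 + 8*sin(s) + 7)^2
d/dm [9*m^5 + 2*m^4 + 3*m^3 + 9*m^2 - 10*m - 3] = 45*m^4 + 8*m^3 + 9*m^2 + 18*m - 10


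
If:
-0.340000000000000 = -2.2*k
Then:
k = 0.15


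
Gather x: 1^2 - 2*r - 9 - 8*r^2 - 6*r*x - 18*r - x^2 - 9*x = -8*r^2 - 20*r - x^2 + x*(-6*r - 9) - 8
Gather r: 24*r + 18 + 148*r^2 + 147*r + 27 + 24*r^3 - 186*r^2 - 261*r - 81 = 24*r^3 - 38*r^2 - 90*r - 36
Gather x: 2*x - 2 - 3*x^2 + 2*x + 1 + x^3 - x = x^3 - 3*x^2 + 3*x - 1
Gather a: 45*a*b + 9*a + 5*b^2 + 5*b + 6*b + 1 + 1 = a*(45*b + 9) + 5*b^2 + 11*b + 2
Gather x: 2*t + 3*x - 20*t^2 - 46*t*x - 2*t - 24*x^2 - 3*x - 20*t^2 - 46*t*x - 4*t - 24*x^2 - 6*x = -40*t^2 - 4*t - 48*x^2 + x*(-92*t - 6)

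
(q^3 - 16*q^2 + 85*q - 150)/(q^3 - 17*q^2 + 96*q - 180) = (q - 5)/(q - 6)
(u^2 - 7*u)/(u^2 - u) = (u - 7)/(u - 1)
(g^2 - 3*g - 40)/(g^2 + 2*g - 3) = (g^2 - 3*g - 40)/(g^2 + 2*g - 3)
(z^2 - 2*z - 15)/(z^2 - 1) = (z^2 - 2*z - 15)/(z^2 - 1)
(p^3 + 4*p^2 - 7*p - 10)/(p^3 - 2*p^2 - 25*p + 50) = (p + 1)/(p - 5)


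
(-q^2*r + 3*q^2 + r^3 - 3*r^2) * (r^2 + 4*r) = -q^2*r^3 - q^2*r^2 + 12*q^2*r + r^5 + r^4 - 12*r^3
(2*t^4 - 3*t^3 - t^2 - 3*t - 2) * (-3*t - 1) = -6*t^5 + 7*t^4 + 6*t^3 + 10*t^2 + 9*t + 2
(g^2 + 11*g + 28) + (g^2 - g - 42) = 2*g^2 + 10*g - 14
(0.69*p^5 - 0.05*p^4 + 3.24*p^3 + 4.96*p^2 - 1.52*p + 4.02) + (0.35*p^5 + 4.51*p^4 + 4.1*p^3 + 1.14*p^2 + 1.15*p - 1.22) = 1.04*p^5 + 4.46*p^4 + 7.34*p^3 + 6.1*p^2 - 0.37*p + 2.8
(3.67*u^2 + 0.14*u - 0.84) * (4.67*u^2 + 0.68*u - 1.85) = 17.1389*u^4 + 3.1494*u^3 - 10.6171*u^2 - 0.8302*u + 1.554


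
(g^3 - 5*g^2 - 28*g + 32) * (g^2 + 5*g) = g^5 - 53*g^3 - 108*g^2 + 160*g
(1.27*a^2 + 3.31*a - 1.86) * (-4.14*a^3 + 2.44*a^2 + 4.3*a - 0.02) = -5.2578*a^5 - 10.6046*a^4 + 21.2378*a^3 + 9.6692*a^2 - 8.0642*a + 0.0372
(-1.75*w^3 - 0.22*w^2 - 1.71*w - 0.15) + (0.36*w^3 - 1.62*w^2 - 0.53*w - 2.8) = -1.39*w^3 - 1.84*w^2 - 2.24*w - 2.95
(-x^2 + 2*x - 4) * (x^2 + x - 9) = -x^4 + x^3 + 7*x^2 - 22*x + 36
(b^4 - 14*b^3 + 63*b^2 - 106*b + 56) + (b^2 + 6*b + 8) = b^4 - 14*b^3 + 64*b^2 - 100*b + 64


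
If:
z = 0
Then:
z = 0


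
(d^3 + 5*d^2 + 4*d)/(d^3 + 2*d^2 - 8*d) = (d + 1)/(d - 2)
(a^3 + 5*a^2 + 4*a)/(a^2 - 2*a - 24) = a*(a + 1)/(a - 6)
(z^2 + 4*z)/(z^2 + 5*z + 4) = z/(z + 1)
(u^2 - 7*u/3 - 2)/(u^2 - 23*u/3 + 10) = (3*u^2 - 7*u - 6)/(3*u^2 - 23*u + 30)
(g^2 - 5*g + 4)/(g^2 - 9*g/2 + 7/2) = 2*(g - 4)/(2*g - 7)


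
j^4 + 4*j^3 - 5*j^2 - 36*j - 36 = (j - 3)*(j + 2)^2*(j + 3)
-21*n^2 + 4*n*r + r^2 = (-3*n + r)*(7*n + r)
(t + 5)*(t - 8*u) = t^2 - 8*t*u + 5*t - 40*u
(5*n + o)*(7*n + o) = 35*n^2 + 12*n*o + o^2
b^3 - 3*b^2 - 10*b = b*(b - 5)*(b + 2)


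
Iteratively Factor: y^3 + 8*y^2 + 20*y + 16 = (y + 2)*(y^2 + 6*y + 8) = (y + 2)*(y + 4)*(y + 2)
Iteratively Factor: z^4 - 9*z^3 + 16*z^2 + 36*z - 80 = (z - 2)*(z^3 - 7*z^2 + 2*z + 40) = (z - 2)*(z + 2)*(z^2 - 9*z + 20) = (z - 4)*(z - 2)*(z + 2)*(z - 5)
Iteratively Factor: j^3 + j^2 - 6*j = (j + 3)*(j^2 - 2*j) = (j - 2)*(j + 3)*(j)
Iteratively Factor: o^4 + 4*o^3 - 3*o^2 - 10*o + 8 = (o - 1)*(o^3 + 5*o^2 + 2*o - 8) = (o - 1)*(o + 4)*(o^2 + o - 2) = (o - 1)^2*(o + 4)*(o + 2)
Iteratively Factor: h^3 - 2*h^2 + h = (h - 1)*(h^2 - h) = (h - 1)^2*(h)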